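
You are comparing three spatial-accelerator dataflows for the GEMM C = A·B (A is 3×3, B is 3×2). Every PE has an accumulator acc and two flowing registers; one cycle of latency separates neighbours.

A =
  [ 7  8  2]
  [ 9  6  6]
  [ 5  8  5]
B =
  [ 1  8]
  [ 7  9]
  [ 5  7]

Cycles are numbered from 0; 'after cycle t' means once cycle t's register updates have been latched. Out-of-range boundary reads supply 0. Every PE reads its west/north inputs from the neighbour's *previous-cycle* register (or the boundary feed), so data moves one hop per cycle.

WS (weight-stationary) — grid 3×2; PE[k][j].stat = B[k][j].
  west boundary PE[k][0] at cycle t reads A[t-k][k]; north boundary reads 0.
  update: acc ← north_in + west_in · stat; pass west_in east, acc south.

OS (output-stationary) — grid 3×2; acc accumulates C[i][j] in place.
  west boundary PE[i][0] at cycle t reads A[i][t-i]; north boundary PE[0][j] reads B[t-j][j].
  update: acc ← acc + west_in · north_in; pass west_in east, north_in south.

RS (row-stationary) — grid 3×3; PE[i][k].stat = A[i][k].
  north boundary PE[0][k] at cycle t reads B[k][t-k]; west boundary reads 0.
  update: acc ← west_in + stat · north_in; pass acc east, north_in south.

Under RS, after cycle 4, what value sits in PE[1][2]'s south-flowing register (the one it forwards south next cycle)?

register = 7

RS on a 3×3 grid — tracing PE[1][2] and its feeders:
  after 0 — PE[0][2] acc=0, pass-E 0, pass-S 0
  after 0 — PE[1][1] acc=0, pass-E 0, pass-S 0
  after 0 — PE[1][2] acc=0, pass-E 0, pass-S 0
  after 1 — PE[0][2] acc=0, pass-E 0, pass-S 0
  after 1 — PE[1][1] acc=0, pass-E 0, pass-S 0
  after 1 — PE[1][2] acc=0, pass-E 0, pass-S 0
  after 2 — PE[0][2] acc=73, pass-E 73, pass-S 5
  after 2 — PE[1][1] acc=51, pass-E 51, pass-S 7
  after 2 — PE[1][2] acc=0, pass-E 0, pass-S 0
  after 3 — PE[0][2] acc=142, pass-E 142, pass-S 7
  after 3 — PE[1][1] acc=126, pass-E 126, pass-S 9
  after 3 — PE[1][2] acc=81, pass-E 81, pass-S 5
  after 4 — PE[0][2] acc=0, pass-E 0, pass-S 0
  after 4 — PE[1][1] acc=0, pass-E 0, pass-S 0
  after 4 — PE[1][2] acc=168, pass-E 168, pass-S 7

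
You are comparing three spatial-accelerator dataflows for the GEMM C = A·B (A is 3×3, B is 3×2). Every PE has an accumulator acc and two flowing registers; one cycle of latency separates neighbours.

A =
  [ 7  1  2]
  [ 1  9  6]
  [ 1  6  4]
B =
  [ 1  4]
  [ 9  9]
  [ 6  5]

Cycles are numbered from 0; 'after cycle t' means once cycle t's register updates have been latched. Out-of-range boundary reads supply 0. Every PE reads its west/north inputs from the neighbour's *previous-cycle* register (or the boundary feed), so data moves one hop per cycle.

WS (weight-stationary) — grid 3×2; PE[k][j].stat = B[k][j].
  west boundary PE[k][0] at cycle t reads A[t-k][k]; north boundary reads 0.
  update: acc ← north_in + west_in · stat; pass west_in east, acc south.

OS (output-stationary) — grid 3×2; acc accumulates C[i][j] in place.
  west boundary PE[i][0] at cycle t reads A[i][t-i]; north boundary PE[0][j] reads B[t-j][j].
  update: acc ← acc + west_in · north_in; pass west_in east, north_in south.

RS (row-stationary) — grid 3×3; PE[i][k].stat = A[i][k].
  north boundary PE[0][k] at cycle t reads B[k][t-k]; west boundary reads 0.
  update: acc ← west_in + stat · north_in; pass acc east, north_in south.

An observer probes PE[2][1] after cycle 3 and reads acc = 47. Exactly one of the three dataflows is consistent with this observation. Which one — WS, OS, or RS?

Under WS (3×2), PE[2][1]:
  after 0 — PE[2][1] acc=0, pass-E 0, pass-S 0
  after 1 — PE[2][1] acc=0, pass-E 0, pass-S 0
  after 2 — PE[2][1] acc=0, pass-E 0, pass-S 0
  after 3 — PE[2][1] acc=47, pass-E 2, pass-S 47
Under OS (3×2), PE[2][1]:
  after 0 — PE[2][1] acc=0, pass-E 0, pass-S 0
  after 1 — PE[2][1] acc=0, pass-E 0, pass-S 0
  after 2 — PE[2][1] acc=0, pass-E 0, pass-S 0
  after 3 — PE[2][1] acc=4, pass-E 1, pass-S 4
Under RS (3×3), PE[2][1]:
  after 0 — PE[2][1] acc=0, pass-E 0, pass-S 0
  after 1 — PE[2][1] acc=0, pass-E 0, pass-S 0
  after 2 — PE[2][1] acc=0, pass-E 0, pass-S 0
  after 3 — PE[2][1] acc=55, pass-E 55, pass-S 9

dataflow = WS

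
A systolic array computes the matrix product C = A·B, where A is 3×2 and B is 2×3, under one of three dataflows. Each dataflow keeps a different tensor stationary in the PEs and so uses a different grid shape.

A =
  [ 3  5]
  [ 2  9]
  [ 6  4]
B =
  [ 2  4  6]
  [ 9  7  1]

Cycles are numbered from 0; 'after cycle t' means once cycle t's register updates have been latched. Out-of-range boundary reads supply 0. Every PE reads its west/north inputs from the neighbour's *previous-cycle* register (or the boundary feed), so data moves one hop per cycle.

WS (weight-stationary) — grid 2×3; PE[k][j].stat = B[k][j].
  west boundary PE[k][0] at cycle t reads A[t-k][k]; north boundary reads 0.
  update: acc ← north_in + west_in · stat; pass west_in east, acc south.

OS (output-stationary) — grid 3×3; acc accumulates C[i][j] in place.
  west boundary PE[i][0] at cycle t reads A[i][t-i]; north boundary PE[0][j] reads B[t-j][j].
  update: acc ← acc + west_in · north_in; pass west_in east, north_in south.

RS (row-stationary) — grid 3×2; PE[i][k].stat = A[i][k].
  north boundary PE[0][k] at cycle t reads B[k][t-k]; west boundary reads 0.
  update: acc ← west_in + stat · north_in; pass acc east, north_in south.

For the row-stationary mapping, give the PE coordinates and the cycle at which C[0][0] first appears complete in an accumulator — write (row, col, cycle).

RS — PE[0][1] is where C[0][0] collects:
  0: (0,1).acc=0  regs=<0,0>
  1: (0,1).acc=51  regs=<51,9>

(row, col, cycle) = (0, 1, 1)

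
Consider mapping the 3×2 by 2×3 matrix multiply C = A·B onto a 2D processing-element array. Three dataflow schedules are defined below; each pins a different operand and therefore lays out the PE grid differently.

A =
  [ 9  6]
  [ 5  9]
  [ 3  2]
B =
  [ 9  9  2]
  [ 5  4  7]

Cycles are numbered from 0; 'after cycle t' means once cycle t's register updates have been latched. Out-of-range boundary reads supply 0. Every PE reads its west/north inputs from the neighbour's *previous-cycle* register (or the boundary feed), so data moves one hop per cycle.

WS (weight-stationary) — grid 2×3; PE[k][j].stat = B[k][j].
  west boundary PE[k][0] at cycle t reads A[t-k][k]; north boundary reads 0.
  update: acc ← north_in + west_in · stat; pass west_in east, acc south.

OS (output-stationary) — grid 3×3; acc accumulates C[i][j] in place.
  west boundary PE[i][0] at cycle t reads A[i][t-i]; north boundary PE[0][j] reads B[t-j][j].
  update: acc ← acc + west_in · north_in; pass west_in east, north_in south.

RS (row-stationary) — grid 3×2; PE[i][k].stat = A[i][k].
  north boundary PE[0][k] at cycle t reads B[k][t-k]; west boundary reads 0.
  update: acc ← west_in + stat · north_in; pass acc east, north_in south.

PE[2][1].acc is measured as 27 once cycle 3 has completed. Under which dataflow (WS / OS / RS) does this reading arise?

WS (2×3): PE[2][1] does not exist.
— OS: 3×3; PE[2][1] trace:
  0: (2,1).acc=0  regs=<0,0>
  1: (2,1).acc=0  regs=<0,0>
  2: (2,1).acc=0  regs=<0,0>
  3: (2,1).acc=27  regs=<3,9>
— RS: 3×2; PE[2][1] trace:
  0: (2,1).acc=0  regs=<0,0>
  1: (2,1).acc=0  regs=<0,0>
  2: (2,1).acc=0  regs=<0,0>
  3: (2,1).acc=37  regs=<37,5>

dataflow = OS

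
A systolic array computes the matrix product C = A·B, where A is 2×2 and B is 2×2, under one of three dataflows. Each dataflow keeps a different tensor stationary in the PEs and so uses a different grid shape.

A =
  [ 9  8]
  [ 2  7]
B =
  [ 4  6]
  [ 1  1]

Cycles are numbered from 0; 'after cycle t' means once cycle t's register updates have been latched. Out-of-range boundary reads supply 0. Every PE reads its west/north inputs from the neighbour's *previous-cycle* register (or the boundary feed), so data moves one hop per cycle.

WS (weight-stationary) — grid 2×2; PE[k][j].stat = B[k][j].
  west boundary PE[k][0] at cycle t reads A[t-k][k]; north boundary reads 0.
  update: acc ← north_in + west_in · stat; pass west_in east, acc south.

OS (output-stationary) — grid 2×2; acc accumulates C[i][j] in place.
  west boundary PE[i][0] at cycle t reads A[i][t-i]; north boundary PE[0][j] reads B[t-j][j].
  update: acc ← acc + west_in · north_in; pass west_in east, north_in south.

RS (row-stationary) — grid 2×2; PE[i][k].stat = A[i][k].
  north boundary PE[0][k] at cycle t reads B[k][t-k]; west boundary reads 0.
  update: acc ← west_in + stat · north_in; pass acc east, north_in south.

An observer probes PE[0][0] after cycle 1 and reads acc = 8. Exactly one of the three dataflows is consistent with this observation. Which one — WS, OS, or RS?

WS [2×2] PE[0][0] across cycles:
  step 0 · PE0,0: acc=36; fwd→9 fwd↓36
  step 1 · PE0,0: acc=8; fwd→2 fwd↓8
OS [2×2] PE[0][0] across cycles:
  step 0 · PE0,0: acc=36; fwd→9 fwd↓4
  step 1 · PE0,0: acc=44; fwd→8 fwd↓1
RS [2×2] PE[0][0] across cycles:
  step 0 · PE0,0: acc=36; fwd→36 fwd↓4
  step 1 · PE0,0: acc=54; fwd→54 fwd↓6

dataflow = WS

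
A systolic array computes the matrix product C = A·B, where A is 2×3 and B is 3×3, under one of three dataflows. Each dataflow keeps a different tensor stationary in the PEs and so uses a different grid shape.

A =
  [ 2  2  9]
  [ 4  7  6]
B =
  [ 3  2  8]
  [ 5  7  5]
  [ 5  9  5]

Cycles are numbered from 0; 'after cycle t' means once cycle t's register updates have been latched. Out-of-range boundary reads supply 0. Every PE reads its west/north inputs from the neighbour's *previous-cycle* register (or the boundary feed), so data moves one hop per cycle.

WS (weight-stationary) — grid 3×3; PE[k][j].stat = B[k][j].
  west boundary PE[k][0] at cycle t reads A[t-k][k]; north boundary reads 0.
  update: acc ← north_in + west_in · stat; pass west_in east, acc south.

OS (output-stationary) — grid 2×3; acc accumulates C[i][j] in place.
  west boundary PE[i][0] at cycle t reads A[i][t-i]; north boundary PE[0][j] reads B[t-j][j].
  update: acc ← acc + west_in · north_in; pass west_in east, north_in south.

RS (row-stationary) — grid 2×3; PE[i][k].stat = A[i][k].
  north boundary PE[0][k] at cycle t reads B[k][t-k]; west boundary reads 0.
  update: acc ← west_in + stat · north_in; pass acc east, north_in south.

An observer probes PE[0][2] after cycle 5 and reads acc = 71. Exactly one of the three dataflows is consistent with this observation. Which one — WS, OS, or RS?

WS (3×3 grid), PE[0][2]:
  t=0 PE[0][2]: acc=0 h=0 v=0
  t=1 PE[0][2]: acc=0 h=0 v=0
  t=2 PE[0][2]: acc=16 h=2 v=16
  t=3 PE[0][2]: acc=32 h=4 v=32
  t=4 PE[0][2]: acc=0 h=0 v=0
  t=5 PE[0][2]: acc=0 h=0 v=0
OS (2×3 grid), PE[0][2]:
  t=0 PE[0][2]: acc=0 h=0 v=0
  t=1 PE[0][2]: acc=0 h=0 v=0
  t=2 PE[0][2]: acc=16 h=2 v=8
  t=3 PE[0][2]: acc=26 h=2 v=5
  t=4 PE[0][2]: acc=71 h=9 v=5
  t=5 PE[0][2]: acc=71 h=0 v=0
RS (2×3 grid), PE[0][2]:
  t=0 PE[0][2]: acc=0 h=0 v=0
  t=1 PE[0][2]: acc=0 h=0 v=0
  t=2 PE[0][2]: acc=61 h=61 v=5
  t=3 PE[0][2]: acc=99 h=99 v=9
  t=4 PE[0][2]: acc=71 h=71 v=5
  t=5 PE[0][2]: acc=0 h=0 v=0

dataflow = OS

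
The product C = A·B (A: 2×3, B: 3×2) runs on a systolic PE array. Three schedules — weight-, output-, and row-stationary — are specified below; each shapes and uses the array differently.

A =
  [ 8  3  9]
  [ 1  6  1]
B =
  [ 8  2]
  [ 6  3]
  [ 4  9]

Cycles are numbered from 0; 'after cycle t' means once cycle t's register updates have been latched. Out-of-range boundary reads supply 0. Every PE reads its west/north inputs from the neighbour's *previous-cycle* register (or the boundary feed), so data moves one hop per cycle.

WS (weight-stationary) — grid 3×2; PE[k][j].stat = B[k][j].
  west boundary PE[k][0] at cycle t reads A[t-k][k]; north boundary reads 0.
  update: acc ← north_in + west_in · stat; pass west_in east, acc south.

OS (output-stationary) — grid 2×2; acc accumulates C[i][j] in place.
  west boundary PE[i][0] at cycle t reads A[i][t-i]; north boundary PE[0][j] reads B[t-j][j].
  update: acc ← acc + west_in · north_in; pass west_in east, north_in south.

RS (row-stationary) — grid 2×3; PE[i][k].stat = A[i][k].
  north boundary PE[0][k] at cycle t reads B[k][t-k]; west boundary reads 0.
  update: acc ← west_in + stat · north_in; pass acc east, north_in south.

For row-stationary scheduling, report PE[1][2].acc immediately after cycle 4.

RS 2×3: PE[1][2] cycle-by-cycle (with neighbour feeds):
  [0] (0,2) acc=0 (h:0 v:0)
  [0] (1,1) acc=0 (h:0 v:0)
  [0] (1,2) acc=0 (h:0 v:0)
  [1] (0,2) acc=0 (h:0 v:0)
  [1] (1,1) acc=0 (h:0 v:0)
  [1] (1,2) acc=0 (h:0 v:0)
  [2] (0,2) acc=118 (h:118 v:4)
  [2] (1,1) acc=44 (h:44 v:6)
  [2] (1,2) acc=0 (h:0 v:0)
  [3] (0,2) acc=106 (h:106 v:9)
  [3] (1,1) acc=20 (h:20 v:3)
  [3] (1,2) acc=48 (h:48 v:4)
  [4] (0,2) acc=0 (h:0 v:0)
  [4] (1,1) acc=0 (h:0 v:0)
  [4] (1,2) acc=29 (h:29 v:9)

PE[1][2].acc = 29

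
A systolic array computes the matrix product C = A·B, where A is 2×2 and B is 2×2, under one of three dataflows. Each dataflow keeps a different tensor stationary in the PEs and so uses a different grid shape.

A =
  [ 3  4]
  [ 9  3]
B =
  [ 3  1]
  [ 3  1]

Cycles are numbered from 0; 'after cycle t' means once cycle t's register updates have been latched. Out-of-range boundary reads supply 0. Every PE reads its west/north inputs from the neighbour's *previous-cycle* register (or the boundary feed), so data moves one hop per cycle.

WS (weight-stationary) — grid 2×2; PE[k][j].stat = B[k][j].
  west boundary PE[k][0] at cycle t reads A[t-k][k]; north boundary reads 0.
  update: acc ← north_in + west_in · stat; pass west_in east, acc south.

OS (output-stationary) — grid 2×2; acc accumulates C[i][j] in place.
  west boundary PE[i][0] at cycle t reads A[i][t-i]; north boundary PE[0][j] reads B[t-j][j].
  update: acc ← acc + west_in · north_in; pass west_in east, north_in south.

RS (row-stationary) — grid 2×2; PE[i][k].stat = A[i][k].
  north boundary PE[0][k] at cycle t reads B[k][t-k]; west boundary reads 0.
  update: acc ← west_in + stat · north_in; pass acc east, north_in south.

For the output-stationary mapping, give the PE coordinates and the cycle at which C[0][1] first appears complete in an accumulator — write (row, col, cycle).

(row, col, cycle) = (0, 1, 2)

OS: C[0][1] accumulates in PE[0][1]:
  after 0 — PE[0][1] acc=0, pass-E 0, pass-S 0
  after 1 — PE[0][1] acc=3, pass-E 3, pass-S 1
  after 2 — PE[0][1] acc=7, pass-E 4, pass-S 1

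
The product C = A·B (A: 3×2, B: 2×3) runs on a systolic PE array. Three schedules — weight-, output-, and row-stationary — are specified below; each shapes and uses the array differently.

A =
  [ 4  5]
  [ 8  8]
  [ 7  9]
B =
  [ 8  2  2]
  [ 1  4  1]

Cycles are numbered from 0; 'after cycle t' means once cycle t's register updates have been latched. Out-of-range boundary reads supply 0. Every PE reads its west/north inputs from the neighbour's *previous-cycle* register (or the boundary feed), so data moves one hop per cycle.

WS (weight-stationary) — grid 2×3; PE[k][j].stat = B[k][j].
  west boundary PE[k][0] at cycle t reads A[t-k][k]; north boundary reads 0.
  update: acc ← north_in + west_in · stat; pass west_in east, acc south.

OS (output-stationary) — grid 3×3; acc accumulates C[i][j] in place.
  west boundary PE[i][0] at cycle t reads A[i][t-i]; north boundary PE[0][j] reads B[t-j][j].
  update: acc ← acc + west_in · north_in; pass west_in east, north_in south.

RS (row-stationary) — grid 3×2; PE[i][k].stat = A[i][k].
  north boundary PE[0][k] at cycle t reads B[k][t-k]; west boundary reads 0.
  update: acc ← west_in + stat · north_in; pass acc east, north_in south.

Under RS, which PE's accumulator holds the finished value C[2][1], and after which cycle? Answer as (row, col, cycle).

RS: C[2][1] accumulates in PE[2][1]:
  c0 r2c1: 0 / 0 / 0
  c1 r2c1: 0 / 0 / 0
  c2 r2c1: 0 / 0 / 0
  c3 r2c1: 65 / 65 / 1
  c4 r2c1: 50 / 50 / 4

(row, col, cycle) = (2, 1, 4)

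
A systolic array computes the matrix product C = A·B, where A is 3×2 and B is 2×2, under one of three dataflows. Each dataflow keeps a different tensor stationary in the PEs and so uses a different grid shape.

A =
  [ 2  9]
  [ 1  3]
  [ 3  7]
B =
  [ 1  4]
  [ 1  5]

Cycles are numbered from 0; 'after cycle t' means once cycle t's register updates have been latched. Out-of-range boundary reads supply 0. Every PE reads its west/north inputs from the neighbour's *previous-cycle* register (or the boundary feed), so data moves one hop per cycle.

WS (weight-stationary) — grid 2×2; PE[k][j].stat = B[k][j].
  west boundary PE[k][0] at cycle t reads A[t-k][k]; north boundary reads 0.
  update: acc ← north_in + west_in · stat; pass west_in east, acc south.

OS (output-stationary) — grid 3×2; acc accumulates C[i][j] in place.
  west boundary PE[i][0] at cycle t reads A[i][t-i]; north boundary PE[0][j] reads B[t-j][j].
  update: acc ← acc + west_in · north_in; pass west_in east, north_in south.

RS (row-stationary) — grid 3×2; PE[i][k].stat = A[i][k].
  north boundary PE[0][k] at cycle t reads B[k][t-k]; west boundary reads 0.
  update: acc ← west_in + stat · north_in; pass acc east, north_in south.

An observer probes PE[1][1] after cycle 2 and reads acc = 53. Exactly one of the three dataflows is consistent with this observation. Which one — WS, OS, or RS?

— WS: 2×2; PE[1][1] trace:
  @0  [1,1]  acc 0  |  →0  ↓0
  @1  [1,1]  acc 0  |  →0  ↓0
  @2  [1,1]  acc 53  |  →9  ↓53
— OS: 3×2; PE[1][1] trace:
  @0  [1,1]  acc 0  |  →0  ↓0
  @1  [1,1]  acc 0  |  →0  ↓0
  @2  [1,1]  acc 4  |  →1  ↓4
— RS: 3×2; PE[1][1] trace:
  @0  [1,1]  acc 0  |  →0  ↓0
  @1  [1,1]  acc 0  |  →0  ↓0
  @2  [1,1]  acc 4  |  →4  ↓1

dataflow = WS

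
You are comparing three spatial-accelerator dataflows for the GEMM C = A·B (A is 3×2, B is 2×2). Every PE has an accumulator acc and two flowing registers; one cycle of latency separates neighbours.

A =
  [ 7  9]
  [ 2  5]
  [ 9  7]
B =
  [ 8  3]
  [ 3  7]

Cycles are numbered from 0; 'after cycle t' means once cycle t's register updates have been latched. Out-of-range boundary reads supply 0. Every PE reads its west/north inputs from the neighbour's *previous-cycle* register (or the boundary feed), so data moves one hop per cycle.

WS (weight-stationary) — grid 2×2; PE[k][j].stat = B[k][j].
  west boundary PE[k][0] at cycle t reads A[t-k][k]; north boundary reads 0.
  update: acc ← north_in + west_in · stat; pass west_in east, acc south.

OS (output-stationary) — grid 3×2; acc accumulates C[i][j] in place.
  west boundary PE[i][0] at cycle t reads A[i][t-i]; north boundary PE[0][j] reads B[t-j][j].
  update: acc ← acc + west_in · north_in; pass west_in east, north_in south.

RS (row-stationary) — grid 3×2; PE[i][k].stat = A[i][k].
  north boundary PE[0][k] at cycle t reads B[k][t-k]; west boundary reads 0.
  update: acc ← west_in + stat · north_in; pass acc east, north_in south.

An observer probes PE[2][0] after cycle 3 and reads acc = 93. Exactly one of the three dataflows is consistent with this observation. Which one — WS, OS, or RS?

WS (2×2): PE[2][0] does not exist.
Under OS (3×2), PE[2][0]:
  @0  [2,0]  acc 0  |  →0  ↓0
  @1  [2,0]  acc 0  |  →0  ↓0
  @2  [2,0]  acc 72  |  →9  ↓8
  @3  [2,0]  acc 93  |  →7  ↓3
Under RS (3×2), PE[2][0]:
  @0  [2,0]  acc 0  |  →0  ↓0
  @1  [2,0]  acc 0  |  →0  ↓0
  @2  [2,0]  acc 72  |  →72  ↓8
  @3  [2,0]  acc 27  |  →27  ↓3

dataflow = OS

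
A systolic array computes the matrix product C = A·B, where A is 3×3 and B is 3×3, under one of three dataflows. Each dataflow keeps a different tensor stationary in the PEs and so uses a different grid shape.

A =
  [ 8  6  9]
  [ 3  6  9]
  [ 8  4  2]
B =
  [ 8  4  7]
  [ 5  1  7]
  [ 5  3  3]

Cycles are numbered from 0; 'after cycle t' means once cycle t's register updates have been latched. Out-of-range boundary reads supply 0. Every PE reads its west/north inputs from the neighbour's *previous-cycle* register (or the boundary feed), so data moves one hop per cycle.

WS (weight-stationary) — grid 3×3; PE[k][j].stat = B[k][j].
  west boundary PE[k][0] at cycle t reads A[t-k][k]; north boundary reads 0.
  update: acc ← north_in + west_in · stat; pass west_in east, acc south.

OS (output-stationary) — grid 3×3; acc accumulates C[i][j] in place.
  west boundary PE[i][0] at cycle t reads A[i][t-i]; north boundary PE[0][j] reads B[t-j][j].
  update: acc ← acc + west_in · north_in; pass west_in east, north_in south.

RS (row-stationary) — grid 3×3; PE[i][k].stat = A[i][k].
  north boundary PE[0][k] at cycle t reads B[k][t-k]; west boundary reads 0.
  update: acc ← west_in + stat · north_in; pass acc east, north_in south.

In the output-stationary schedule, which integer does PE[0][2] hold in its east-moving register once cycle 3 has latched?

register = 6

OS on a 3×3 grid — tracing PE[0][2] and its feeders:
  c0 r0c1: 0 / 0 / 0
  c0 r0c2: 0 / 0 / 0
  c1 r0c1: 32 / 8 / 4
  c1 r0c2: 0 / 0 / 0
  c2 r0c1: 38 / 6 / 1
  c2 r0c2: 56 / 8 / 7
  c3 r0c1: 65 / 9 / 3
  c3 r0c2: 98 / 6 / 7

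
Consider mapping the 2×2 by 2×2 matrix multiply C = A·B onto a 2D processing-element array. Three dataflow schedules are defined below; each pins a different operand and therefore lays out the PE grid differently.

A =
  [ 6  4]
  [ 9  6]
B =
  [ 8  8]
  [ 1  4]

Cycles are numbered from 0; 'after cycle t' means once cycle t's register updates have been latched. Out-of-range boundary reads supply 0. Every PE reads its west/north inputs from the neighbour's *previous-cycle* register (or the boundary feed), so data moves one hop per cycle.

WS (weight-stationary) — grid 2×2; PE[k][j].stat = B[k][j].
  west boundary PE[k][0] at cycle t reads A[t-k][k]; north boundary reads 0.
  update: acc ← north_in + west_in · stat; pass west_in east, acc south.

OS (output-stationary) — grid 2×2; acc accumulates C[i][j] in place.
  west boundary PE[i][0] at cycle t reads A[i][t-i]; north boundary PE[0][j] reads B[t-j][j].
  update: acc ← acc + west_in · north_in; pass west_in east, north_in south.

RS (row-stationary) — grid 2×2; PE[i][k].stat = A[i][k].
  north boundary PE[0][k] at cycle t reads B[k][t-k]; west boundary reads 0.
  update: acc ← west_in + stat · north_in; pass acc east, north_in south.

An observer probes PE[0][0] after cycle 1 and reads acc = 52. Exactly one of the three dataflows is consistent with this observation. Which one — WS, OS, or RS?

Under WS (2×2), PE[0][0]:
  step 0 · PE0,0: acc=48; fwd→6 fwd↓48
  step 1 · PE0,0: acc=72; fwd→9 fwd↓72
Under OS (2×2), PE[0][0]:
  step 0 · PE0,0: acc=48; fwd→6 fwd↓8
  step 1 · PE0,0: acc=52; fwd→4 fwd↓1
Under RS (2×2), PE[0][0]:
  step 0 · PE0,0: acc=48; fwd→48 fwd↓8
  step 1 · PE0,0: acc=48; fwd→48 fwd↓8

dataflow = OS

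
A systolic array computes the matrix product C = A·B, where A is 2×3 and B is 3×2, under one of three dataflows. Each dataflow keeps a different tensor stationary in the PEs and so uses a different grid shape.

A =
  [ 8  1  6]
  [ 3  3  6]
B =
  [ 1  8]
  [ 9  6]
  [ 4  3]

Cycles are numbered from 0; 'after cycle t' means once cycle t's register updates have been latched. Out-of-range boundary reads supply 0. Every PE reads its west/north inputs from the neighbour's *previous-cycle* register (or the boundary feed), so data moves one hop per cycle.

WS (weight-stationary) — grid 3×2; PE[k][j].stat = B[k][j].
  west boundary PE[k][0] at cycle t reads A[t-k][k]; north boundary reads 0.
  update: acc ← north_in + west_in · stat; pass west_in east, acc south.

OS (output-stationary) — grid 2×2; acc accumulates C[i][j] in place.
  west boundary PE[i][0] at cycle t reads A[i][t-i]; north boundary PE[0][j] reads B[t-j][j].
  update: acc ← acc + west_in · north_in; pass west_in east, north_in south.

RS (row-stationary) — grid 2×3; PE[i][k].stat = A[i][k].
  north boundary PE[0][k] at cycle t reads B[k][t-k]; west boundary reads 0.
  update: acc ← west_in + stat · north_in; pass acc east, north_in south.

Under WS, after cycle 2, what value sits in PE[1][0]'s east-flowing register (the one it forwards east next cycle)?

register = 3

WS on a 3×2 grid — tracing PE[1][0] and its feeders:
  [0] (0,0) acc=8 (h:8 v:8)
  [0] (1,0) acc=0 (h:0 v:0)
  [1] (0,0) acc=3 (h:3 v:3)
  [1] (1,0) acc=17 (h:1 v:17)
  [2] (0,0) acc=0 (h:0 v:0)
  [2] (1,0) acc=30 (h:3 v:30)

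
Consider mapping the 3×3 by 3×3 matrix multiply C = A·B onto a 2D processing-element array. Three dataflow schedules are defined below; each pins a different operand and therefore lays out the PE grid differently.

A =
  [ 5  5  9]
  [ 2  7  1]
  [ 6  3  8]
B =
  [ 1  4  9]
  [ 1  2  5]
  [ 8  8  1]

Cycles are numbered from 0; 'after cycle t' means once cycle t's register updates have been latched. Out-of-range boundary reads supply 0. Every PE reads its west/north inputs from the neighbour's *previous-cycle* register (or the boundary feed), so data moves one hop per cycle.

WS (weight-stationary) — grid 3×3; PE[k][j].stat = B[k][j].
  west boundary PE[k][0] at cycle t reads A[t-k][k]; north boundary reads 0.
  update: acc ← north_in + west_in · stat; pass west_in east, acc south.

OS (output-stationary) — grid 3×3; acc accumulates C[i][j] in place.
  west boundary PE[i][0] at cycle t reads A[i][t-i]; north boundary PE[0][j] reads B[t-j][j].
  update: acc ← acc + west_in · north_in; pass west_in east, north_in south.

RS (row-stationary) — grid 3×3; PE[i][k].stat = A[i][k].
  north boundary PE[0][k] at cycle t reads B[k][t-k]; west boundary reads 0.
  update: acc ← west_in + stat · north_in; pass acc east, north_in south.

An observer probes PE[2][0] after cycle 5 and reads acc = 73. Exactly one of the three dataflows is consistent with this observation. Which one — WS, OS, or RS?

dataflow = OS

Under WS (3×3), PE[2][0]:
  t=0 PE[2][0]: acc=0 h=0 v=0
  t=1 PE[2][0]: acc=0 h=0 v=0
  t=2 PE[2][0]: acc=82 h=9 v=82
  t=3 PE[2][0]: acc=17 h=1 v=17
  t=4 PE[2][0]: acc=73 h=8 v=73
  t=5 PE[2][0]: acc=0 h=0 v=0
Under OS (3×3), PE[2][0]:
  t=0 PE[2][0]: acc=0 h=0 v=0
  t=1 PE[2][0]: acc=0 h=0 v=0
  t=2 PE[2][0]: acc=6 h=6 v=1
  t=3 PE[2][0]: acc=9 h=3 v=1
  t=4 PE[2][0]: acc=73 h=8 v=8
  t=5 PE[2][0]: acc=73 h=0 v=0
Under RS (3×3), PE[2][0]:
  t=0 PE[2][0]: acc=0 h=0 v=0
  t=1 PE[2][0]: acc=0 h=0 v=0
  t=2 PE[2][0]: acc=6 h=6 v=1
  t=3 PE[2][0]: acc=24 h=24 v=4
  t=4 PE[2][0]: acc=54 h=54 v=9
  t=5 PE[2][0]: acc=0 h=0 v=0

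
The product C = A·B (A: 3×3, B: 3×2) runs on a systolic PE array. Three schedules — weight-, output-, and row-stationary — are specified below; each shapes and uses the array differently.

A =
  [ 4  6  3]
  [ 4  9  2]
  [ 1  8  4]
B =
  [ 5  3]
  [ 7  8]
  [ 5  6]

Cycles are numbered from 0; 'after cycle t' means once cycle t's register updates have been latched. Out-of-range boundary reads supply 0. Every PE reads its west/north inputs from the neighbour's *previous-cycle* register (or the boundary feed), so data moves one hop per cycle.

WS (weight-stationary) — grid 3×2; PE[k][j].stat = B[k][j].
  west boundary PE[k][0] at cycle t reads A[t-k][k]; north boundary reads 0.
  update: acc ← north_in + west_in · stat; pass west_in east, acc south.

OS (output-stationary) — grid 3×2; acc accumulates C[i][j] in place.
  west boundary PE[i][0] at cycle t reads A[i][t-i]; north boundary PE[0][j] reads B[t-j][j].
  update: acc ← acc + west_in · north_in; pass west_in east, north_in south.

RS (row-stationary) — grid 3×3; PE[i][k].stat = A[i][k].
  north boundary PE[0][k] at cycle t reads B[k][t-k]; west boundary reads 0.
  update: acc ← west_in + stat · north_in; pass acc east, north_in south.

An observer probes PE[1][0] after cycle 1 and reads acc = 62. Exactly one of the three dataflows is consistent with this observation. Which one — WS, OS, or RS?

WS (3×2 grid), PE[1][0]:
  c0 r1c0: 0 / 0 / 0
  c1 r1c0: 62 / 6 / 62
OS (3×2 grid), PE[1][0]:
  c0 r1c0: 0 / 0 / 0
  c1 r1c0: 20 / 4 / 5
RS (3×3 grid), PE[1][0]:
  c0 r1c0: 0 / 0 / 0
  c1 r1c0: 20 / 20 / 5

dataflow = WS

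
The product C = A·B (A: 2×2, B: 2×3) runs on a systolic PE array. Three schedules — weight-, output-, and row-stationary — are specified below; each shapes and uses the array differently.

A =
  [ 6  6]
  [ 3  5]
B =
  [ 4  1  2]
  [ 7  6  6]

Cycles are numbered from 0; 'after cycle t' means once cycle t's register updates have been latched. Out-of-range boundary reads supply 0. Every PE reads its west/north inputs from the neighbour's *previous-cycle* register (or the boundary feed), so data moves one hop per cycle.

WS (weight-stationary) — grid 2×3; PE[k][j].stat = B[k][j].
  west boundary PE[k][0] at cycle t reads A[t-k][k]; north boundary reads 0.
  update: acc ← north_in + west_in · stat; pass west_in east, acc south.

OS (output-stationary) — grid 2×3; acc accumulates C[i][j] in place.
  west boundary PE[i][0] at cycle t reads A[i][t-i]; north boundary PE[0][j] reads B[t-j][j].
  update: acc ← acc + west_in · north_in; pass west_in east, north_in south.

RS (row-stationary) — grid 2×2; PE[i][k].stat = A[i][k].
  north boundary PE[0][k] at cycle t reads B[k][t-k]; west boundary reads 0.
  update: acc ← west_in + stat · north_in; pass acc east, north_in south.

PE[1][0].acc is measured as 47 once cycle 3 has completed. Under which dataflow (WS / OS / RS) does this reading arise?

dataflow = OS

WS [2×3] PE[1][0] across cycles:
  c0 r1c0: 0 / 0 / 0
  c1 r1c0: 66 / 6 / 66
  c2 r1c0: 47 / 5 / 47
  c3 r1c0: 0 / 0 / 0
OS [2×3] PE[1][0] across cycles:
  c0 r1c0: 0 / 0 / 0
  c1 r1c0: 12 / 3 / 4
  c2 r1c0: 47 / 5 / 7
  c3 r1c0: 47 / 0 / 0
RS [2×2] PE[1][0] across cycles:
  c0 r1c0: 0 / 0 / 0
  c1 r1c0: 12 / 12 / 4
  c2 r1c0: 3 / 3 / 1
  c3 r1c0: 6 / 6 / 2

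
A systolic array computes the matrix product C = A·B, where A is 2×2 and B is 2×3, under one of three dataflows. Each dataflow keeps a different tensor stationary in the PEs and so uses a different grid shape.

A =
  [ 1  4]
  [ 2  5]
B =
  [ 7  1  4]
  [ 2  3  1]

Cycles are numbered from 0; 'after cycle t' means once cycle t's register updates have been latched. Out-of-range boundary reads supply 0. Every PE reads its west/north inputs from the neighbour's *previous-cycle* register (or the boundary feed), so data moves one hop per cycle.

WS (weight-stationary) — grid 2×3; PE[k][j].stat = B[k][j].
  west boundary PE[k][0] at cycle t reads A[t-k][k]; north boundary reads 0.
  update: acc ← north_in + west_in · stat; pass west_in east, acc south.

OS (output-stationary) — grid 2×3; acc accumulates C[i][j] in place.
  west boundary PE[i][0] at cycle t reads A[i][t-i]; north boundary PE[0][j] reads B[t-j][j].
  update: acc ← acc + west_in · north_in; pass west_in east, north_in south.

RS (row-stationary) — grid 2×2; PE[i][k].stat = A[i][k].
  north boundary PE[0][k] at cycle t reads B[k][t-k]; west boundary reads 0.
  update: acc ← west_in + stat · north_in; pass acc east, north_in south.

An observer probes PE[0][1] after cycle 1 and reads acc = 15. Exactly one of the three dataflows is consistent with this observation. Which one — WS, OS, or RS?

Under WS (2×3), PE[0][1]:
  0: (0,1).acc=0  regs=<0,0>
  1: (0,1).acc=1  regs=<1,1>
Under OS (2×3), PE[0][1]:
  0: (0,1).acc=0  regs=<0,0>
  1: (0,1).acc=1  regs=<1,1>
Under RS (2×2), PE[0][1]:
  0: (0,1).acc=0  regs=<0,0>
  1: (0,1).acc=15  regs=<15,2>

dataflow = RS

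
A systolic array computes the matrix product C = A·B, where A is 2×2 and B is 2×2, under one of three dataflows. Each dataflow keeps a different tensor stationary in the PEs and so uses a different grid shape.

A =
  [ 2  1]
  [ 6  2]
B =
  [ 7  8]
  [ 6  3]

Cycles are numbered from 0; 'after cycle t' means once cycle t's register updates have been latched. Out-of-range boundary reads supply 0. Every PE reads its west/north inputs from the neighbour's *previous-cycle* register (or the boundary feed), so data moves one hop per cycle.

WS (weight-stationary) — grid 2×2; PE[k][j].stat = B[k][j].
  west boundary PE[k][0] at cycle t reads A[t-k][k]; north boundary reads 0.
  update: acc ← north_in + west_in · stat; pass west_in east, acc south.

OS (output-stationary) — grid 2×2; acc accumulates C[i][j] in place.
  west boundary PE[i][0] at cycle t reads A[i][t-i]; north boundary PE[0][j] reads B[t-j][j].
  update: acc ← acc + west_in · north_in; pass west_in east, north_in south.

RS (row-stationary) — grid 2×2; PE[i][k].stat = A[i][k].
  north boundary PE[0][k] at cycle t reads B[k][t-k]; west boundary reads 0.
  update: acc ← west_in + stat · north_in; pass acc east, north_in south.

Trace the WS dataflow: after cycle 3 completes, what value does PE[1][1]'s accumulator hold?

WS on a 2×2 grid — tracing PE[1][1] and its feeders:
  @0  [0,1]  acc 0  |  →0  ↓0
  @0  [1,0]  acc 0  |  →0  ↓0
  @0  [1,1]  acc 0  |  →0  ↓0
  @1  [0,1]  acc 16  |  →2  ↓16
  @1  [1,0]  acc 20  |  →1  ↓20
  @1  [1,1]  acc 0  |  →0  ↓0
  @2  [0,1]  acc 48  |  →6  ↓48
  @2  [1,0]  acc 54  |  →2  ↓54
  @2  [1,1]  acc 19  |  →1  ↓19
  @3  [0,1]  acc 0  |  →0  ↓0
  @3  [1,0]  acc 0  |  →0  ↓0
  @3  [1,1]  acc 54  |  →2  ↓54

PE[1][1].acc = 54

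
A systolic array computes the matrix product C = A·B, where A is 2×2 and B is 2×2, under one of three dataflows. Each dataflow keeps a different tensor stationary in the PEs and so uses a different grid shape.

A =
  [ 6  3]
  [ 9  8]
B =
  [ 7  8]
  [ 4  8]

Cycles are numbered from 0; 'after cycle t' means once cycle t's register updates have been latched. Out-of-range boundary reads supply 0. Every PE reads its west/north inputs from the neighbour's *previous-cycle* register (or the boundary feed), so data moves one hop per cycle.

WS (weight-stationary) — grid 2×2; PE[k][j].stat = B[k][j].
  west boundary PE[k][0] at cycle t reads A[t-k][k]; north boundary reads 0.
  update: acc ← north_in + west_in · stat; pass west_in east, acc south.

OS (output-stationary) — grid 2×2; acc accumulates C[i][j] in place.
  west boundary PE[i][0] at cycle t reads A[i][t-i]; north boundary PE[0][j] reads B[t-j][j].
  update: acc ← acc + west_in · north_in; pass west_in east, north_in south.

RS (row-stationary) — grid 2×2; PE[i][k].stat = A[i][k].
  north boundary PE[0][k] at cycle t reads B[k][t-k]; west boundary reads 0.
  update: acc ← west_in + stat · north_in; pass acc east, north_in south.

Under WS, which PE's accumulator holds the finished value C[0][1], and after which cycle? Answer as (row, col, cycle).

(row, col, cycle) = (1, 1, 2)

WS — PE[1][1] is where C[0][1] collects:
  after 0 — PE[1][1] acc=0, pass-E 0, pass-S 0
  after 1 — PE[1][1] acc=0, pass-E 0, pass-S 0
  after 2 — PE[1][1] acc=72, pass-E 3, pass-S 72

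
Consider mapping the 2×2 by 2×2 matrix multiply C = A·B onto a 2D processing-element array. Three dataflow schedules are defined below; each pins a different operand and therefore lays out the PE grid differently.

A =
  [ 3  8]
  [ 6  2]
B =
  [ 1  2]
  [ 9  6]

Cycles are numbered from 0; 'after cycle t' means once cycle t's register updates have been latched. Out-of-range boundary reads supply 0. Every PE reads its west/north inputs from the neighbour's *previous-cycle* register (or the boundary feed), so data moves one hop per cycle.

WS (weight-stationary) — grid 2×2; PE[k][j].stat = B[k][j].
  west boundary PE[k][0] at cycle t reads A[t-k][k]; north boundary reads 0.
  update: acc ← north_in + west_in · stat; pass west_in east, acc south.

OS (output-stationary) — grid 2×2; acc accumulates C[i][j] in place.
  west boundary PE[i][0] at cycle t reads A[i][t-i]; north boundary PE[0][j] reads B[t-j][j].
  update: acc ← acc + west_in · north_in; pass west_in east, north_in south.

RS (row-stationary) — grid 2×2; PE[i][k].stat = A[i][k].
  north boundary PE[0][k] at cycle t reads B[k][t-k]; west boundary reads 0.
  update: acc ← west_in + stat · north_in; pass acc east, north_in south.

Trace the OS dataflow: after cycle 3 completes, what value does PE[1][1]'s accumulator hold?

Tracing OS — 2×2 array, target PE[1][1]:
  after 0 — PE[0][1] acc=0, pass-E 0, pass-S 0
  after 0 — PE[1][0] acc=0, pass-E 0, pass-S 0
  after 0 — PE[1][1] acc=0, pass-E 0, pass-S 0
  after 1 — PE[0][1] acc=6, pass-E 3, pass-S 2
  after 1 — PE[1][0] acc=6, pass-E 6, pass-S 1
  after 1 — PE[1][1] acc=0, pass-E 0, pass-S 0
  after 2 — PE[0][1] acc=54, pass-E 8, pass-S 6
  after 2 — PE[1][0] acc=24, pass-E 2, pass-S 9
  after 2 — PE[1][1] acc=12, pass-E 6, pass-S 2
  after 3 — PE[0][1] acc=54, pass-E 0, pass-S 0
  after 3 — PE[1][0] acc=24, pass-E 0, pass-S 0
  after 3 — PE[1][1] acc=24, pass-E 2, pass-S 6

PE[1][1].acc = 24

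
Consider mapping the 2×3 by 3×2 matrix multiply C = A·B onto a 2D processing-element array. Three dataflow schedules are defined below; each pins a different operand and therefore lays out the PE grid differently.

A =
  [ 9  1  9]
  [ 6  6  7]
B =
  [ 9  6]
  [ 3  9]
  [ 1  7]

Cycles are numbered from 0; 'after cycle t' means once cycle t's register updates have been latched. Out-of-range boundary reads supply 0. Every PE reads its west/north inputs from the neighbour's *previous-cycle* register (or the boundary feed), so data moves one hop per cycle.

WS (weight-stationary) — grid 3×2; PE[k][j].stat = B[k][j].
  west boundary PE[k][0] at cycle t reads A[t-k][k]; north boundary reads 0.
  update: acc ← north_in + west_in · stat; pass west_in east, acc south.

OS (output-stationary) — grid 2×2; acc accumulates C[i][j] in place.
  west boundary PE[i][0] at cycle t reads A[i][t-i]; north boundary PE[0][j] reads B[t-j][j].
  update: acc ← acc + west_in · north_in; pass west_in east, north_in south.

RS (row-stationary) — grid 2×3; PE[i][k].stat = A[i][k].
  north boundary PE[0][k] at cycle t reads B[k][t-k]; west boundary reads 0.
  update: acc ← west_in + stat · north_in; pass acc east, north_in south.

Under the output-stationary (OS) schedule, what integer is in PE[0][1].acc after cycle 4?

PE[0][1].acc = 126

OS (2×2). Following PE[0][1] plus its west/north inputs:
  @0  [0,0]  acc 81  |  →9  ↓9
  @0  [0,1]  acc 0  |  →0  ↓0
  @1  [0,0]  acc 84  |  →1  ↓3
  @1  [0,1]  acc 54  |  →9  ↓6
  @2  [0,0]  acc 93  |  →9  ↓1
  @2  [0,1]  acc 63  |  →1  ↓9
  @3  [0,0]  acc 93  |  →0  ↓0
  @3  [0,1]  acc 126  |  →9  ↓7
  @4  [0,0]  acc 93  |  →0  ↓0
  @4  [0,1]  acc 126  |  →0  ↓0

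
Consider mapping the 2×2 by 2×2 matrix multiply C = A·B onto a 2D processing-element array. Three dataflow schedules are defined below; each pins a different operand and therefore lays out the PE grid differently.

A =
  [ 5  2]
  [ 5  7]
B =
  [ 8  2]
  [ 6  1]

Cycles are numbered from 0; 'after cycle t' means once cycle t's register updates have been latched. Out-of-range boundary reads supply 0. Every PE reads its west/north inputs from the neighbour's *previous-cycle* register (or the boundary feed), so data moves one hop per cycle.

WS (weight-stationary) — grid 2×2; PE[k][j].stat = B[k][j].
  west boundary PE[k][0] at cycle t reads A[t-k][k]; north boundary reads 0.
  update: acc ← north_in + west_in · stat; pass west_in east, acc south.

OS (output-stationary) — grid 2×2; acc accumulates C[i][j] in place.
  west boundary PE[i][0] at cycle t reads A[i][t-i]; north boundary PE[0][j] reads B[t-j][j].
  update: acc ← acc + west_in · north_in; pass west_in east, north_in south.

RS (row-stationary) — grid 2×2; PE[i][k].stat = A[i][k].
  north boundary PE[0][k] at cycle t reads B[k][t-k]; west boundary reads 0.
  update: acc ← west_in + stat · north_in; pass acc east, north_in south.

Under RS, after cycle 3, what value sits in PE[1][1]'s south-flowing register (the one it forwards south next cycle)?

RS 2×2: PE[1][1] cycle-by-cycle (with neighbour feeds):
  cycle 0: PE[0][1] → acc 0, east 0, south 0
  cycle 0: PE[1][0] → acc 0, east 0, south 0
  cycle 0: PE[1][1] → acc 0, east 0, south 0
  cycle 1: PE[0][1] → acc 52, east 52, south 6
  cycle 1: PE[1][0] → acc 40, east 40, south 8
  cycle 1: PE[1][1] → acc 0, east 0, south 0
  cycle 2: PE[0][1] → acc 12, east 12, south 1
  cycle 2: PE[1][0] → acc 10, east 10, south 2
  cycle 2: PE[1][1] → acc 82, east 82, south 6
  cycle 3: PE[0][1] → acc 0, east 0, south 0
  cycle 3: PE[1][0] → acc 0, east 0, south 0
  cycle 3: PE[1][1] → acc 17, east 17, south 1

register = 1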